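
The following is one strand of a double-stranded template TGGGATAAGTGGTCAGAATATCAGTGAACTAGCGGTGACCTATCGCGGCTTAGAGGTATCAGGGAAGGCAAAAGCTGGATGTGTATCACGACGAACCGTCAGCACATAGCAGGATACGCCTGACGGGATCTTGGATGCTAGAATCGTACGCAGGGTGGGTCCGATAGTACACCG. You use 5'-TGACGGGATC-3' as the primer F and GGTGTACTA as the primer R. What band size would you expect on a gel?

Forward primer TGACGGGATC is found on the top strand at positions 121–130.
Taking the reverse complement of GGTGTACTA gives TAGTACACC, found at positions 165–173 on the template; the primer anneals here to the top strand with its 3' end pointing upstream.
The product runs from position 121 to position 173, so its length is 173 − 121 + 1 = 53 bp.

53 bp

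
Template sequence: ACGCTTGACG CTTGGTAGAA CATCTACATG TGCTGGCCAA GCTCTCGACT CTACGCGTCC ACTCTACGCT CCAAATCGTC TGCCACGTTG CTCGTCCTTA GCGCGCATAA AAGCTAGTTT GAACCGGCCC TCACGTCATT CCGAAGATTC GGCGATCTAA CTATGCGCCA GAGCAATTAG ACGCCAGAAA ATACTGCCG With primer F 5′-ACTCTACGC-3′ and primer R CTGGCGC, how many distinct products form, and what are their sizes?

Two products: 124 bp, 111 bp

The forward primer ACTCTACGC matches the top strand at positions 48–56, 61–69.
The reverse primer's reverse complement is GCGCCAG, matching at positions 165–171.
Each forward site pairs with the reverse site to give a product ending at position 171: sizes 124, 111 bp.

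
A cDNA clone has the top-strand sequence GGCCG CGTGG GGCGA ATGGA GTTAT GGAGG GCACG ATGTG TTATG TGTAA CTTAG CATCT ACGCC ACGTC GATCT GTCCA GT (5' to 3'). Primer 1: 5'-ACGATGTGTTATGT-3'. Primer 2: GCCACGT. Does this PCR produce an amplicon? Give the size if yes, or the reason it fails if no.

No product — both primers anneal to the same strand and extend in the same direction.

Primer 1 (ACGATGTGTTATGT) matches the top strand at positions 33–46 (3' end points downstream).
Primer 2 (GCCACGT) also matches the top strand directly, at positions 63–69 — its reverse complement ACGTGGC is not present.
Both primers anneal to the bottom strand with 3' ends pointing the same way, so neither can prime synthesis back toward the other.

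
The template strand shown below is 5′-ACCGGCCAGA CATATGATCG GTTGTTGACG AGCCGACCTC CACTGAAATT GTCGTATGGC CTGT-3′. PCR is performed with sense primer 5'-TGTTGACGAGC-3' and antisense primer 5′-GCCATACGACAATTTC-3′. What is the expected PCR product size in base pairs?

Forward primer TGTTGACGAGC is found on the top strand at positions 23–33.
Taking the reverse complement of GCCATACGACAATTTC gives GAAATTGTCGTATGGC, found at positions 45–60 on the template; the primer anneals here to the top strand with its 3' end pointing upstream.
Amplicon spans positions 23–60: 38 bp.

38 bp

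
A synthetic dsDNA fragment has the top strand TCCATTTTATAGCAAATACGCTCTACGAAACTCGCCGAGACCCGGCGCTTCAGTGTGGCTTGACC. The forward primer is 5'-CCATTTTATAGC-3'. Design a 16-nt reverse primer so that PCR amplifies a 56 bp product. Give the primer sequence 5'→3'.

5'-CACACTGAAGCGCCGG-3'

The forward primer binds at positions 2–13, so a 56 bp product ends at position 2 + 56 − 1 = 57.
The reverse primer anneals to the top strand over positions 42–57, i.e. to CCGGCGCTTCAGTGTG.
Its sequence written 5'→3' is the reverse complement: CACACTGAAGCGCCGG.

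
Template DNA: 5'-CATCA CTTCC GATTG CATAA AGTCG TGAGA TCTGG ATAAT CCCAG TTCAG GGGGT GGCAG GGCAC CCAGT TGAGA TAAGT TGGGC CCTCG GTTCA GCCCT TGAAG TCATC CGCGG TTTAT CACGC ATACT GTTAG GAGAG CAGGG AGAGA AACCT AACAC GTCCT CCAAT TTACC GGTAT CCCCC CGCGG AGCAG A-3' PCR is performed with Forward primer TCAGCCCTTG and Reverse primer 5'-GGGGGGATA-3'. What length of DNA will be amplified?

94 bp

Forward primer TCAGCCCTTG is found on the top strand at positions 93–102.
Taking the reverse complement of GGGGGGATA gives TATCCCCCC, found at positions 178–186 on the template; the primer anneals here to the top strand with its 3' end pointing upstream.
Amplicon spans positions 93–186: 94 bp.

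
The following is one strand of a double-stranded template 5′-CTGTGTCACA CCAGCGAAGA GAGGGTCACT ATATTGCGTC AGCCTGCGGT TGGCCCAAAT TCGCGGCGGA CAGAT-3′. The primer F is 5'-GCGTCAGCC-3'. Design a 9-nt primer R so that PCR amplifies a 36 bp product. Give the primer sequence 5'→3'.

The forward primer binds at positions 36–44, so a 36 bp product ends at position 36 + 36 − 1 = 71.
The reverse primer anneals to the top strand over positions 63–71, i.e. to GCGGCGGAC.
Its sequence written 5'→3' is the reverse complement: GTCCGCCGC.

5'-GTCCGCCGC-3'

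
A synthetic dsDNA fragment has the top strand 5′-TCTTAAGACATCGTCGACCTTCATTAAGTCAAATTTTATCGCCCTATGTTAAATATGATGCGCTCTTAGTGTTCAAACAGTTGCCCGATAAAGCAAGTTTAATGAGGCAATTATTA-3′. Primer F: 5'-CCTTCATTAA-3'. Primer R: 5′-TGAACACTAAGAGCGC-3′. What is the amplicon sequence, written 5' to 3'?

5'-CCTTCATTAAGTCAAATTTTATCGCCCTATGTTAAATATGATGCGCTCTTAGTGTTCA-3'

The forward primer matches the template at positions 18–27.
The reverse primer's reverse complement is GCGCTCTTAGTGTTCA, which matches the template at positions 60–75.
The product is the template from position 18 through 75 (58 bp).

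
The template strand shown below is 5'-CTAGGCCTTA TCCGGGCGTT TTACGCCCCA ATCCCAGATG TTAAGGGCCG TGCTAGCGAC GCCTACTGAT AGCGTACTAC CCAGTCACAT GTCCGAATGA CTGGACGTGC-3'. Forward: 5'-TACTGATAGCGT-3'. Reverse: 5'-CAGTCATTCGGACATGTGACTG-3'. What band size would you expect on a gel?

The forward primer matches the template at positions 64–75.
Taking the reverse complement of CAGTCATTCGGACATGTGACTG gives CAGTCACATGTCCGAATGACTG, found at positions 82–103 on the template; the primer anneals here to the top strand with its 3' end pointing upstream.
Product length = (reverse-primer end) − (forward-primer start) + 1 = 103 − 64 + 1 = 40 bp.

40 bp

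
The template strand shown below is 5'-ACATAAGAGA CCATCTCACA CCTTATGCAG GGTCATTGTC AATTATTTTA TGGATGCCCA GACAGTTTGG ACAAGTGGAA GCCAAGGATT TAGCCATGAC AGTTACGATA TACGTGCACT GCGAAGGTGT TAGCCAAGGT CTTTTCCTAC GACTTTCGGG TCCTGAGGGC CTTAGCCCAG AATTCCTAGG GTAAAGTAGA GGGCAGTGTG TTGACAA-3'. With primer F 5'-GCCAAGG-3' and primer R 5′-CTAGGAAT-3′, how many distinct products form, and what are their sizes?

Two products: 109 bp, 57 bp

The forward primer GCCAAGG matches the top strand at positions 81–87, 133–139.
The reverse primer's reverse complement is ATTCCTAG, matching at positions 182–189.
Each forward site pairs with the reverse site to give a product ending at position 189: sizes 109, 57 bp.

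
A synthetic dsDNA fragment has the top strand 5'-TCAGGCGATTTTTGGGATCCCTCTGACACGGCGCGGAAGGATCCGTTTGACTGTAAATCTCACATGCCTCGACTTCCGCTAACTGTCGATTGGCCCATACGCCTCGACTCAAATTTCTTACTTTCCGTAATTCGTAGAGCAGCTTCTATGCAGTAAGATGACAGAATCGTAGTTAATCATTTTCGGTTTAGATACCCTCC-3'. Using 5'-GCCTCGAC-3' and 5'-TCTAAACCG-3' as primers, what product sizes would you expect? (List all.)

127 bp, 92 bp

The forward primer GCCTCGAC matches the top strand at positions 66–73, 101–108.
The reverse primer's reverse complement is CGGTTTAGA, matching at positions 184–192.
Each forward site pairs with the reverse site to give a product ending at position 192: sizes 127, 92 bp.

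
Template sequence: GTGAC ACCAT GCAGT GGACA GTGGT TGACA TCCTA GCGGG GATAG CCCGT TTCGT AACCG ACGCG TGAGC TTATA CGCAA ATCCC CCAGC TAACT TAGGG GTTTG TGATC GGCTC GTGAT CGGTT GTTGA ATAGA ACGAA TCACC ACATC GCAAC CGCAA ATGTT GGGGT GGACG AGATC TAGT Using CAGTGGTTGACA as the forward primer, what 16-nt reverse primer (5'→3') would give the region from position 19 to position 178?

5'-TCTCGTCCACCCCAAC-3'

The product's 3' end on the top strand is position 178.
The reverse primer anneals to the top strand over positions 163–178, i.e. to GTTGGGGTGGACGAGA.
Its sequence written 5'→3' is the reverse complement: TCTCGTCCACCCCAAC.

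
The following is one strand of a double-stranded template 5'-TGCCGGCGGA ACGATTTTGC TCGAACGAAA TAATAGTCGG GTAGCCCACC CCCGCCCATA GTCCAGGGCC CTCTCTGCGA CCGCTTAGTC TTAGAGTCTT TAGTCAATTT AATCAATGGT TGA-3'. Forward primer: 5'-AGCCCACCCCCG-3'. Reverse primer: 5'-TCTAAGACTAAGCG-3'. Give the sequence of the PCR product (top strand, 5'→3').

5'-AGCCCACCCCCGCCCATAGTCCAGGGCCCTCTCTGCGACCGCTTAGTCTTAGA-3'

Scanning the template, AGCCCACCCCCG occurs at positions 43–54; this primer anneals to the bottom strand there with its 3' end pointing downstream.
The reverse primer's reverse complement is CGCTTAGTCTTAGA, which matches the template at positions 82–95.
The product is the template from position 43 through 95 (53 bp).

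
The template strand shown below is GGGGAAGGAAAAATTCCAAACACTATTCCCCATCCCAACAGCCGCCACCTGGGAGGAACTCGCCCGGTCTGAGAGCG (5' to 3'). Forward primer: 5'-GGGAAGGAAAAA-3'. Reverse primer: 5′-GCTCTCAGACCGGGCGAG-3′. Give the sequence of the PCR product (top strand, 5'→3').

5'-GGGAAGGAAAAATTCCAAACACTATTCCCCATCCCAACAGCCGCCACCTGGGAGGAACTCGCCCGGTCTGAGAGC-3'

Forward primer GGGAAGGAAAAA is found on the top strand at positions 2–13.
Taking the reverse complement of GCTCTCAGACCGGGCGAG gives CTCGCCCGGTCTGAGAGC, found at positions 59–76 on the template; the primer anneals here to the top strand with its 3' end pointing upstream.
The product is the template from position 2 through 76 (75 bp).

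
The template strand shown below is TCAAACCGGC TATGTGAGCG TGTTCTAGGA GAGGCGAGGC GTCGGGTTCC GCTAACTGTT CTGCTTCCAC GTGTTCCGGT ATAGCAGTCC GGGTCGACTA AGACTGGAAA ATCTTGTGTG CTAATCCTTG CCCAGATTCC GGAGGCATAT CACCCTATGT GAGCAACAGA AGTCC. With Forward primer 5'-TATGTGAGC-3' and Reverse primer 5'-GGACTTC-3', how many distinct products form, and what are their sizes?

Two products: 165 bp, 20 bp

The forward primer TATGTGAGC matches the top strand at positions 11–19, 156–164.
The reverse primer's reverse complement is GAAGTCC, matching at positions 169–175.
Each forward site pairs with the reverse site to give a product ending at position 175: sizes 165, 20 bp.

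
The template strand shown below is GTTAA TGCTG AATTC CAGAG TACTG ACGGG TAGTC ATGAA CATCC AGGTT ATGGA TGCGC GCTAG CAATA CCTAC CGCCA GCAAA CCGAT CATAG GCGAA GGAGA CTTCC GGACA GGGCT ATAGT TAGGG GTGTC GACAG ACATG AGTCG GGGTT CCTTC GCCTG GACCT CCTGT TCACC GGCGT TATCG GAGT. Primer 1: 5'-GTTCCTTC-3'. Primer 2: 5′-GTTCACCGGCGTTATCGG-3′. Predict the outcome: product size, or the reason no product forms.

No product — both primers anneal to the same strand and extend in the same direction.

Primer 1 (GTTCCTTC) matches the top strand at positions 153–160 (3' end points downstream).
Primer 2 (GTTCACCGGCGTTATCGG) also matches the top strand directly, at positions 174–191 — its reverse complement CCGATAACGCCGGTGAAC is not present.
Both primers anneal to the bottom strand with 3' ends pointing the same way, so neither can prime synthesis back toward the other.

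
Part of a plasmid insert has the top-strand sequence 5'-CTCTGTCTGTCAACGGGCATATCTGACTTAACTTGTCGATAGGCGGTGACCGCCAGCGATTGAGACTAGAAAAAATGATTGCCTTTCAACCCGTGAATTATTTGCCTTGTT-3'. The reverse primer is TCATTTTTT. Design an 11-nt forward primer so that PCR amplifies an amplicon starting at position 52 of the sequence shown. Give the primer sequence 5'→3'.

5'-GCCAGCGATTG-3'

The reverse primer's reverse complement AAAAAATGA matches the template at positions 70–78; the product starts at position 52.
The forward primer is identical to the top strand over positions 52–62: GCCAGCGATTG.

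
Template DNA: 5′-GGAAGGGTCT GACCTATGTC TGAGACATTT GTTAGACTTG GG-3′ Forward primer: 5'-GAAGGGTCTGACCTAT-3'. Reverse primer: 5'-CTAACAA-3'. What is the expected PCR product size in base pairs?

Scanning the template, GAAGGGTCTGACCTAT occurs at positions 2–17; this primer anneals to the bottom strand there with its 3' end pointing downstream.
Reverse complement of the reverse primer: TTGTTAG. This occurs on the top strand at positions 29–35.
Amplicon spans positions 2–35: 34 bp.

34 bp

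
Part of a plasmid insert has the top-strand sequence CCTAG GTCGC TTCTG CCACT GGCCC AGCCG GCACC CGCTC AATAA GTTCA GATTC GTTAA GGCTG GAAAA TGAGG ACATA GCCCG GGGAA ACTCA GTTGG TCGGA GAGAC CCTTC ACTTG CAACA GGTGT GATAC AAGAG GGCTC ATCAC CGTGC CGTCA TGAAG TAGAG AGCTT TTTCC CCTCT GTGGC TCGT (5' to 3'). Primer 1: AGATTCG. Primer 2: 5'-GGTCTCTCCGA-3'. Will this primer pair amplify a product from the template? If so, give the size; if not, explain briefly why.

Yes — a 62 bp product.

Primer 1 (AGATTCG) matches the top strand at positions 50–56; it acts as a forward primer.
Primer 2's reverse complement is TCGGAGAGACC, matching the top strand at positions 101–111; it acts as a reverse primer.
The 3' ends face each other across positions 50–111, giving a 62 bp product.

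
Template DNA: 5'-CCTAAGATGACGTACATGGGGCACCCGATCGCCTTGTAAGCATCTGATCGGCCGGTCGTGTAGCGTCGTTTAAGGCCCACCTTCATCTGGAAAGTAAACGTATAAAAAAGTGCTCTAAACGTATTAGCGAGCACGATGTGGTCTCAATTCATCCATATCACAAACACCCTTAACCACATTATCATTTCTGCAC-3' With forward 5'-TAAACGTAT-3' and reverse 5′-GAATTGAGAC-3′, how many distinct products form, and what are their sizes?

Two products: 56 bp, 35 bp

The forward primer TAAACGTAT matches the top strand at positions 95–103, 116–124.
The reverse primer's reverse complement is GTCTCAATTC, matching at positions 141–150.
Each forward site pairs with the reverse site to give a product ending at position 150: sizes 56, 35 bp.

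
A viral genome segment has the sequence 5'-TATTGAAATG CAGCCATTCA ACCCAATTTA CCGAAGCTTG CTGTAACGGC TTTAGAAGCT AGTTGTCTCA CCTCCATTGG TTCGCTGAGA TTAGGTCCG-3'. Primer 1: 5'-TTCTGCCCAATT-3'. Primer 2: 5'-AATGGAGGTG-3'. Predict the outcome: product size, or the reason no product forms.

Primer 1 (TTCTGCCCAATT) does not match the top strand, and its reverse complement AATTGGGCAGAA does not match either.
With no annealing site for primer 1, no amplification occurs.

No product — primer 1 has no binding site in the template.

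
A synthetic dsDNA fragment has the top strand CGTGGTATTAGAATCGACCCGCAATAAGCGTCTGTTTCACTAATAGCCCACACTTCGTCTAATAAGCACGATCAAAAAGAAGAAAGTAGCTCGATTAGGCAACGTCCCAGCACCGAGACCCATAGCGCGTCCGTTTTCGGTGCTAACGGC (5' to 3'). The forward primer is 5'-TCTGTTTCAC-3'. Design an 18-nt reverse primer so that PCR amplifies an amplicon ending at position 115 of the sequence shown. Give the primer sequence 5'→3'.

5'-CGGTGCTGGGACGTTGCC-3'

The forward primer binds at positions 31–40; the product's 3' end on the top strand is position 115.
The reverse primer anneals to the top strand over positions 98–115, i.e. to GGCAACGTCCCAGCACCG.
Its sequence written 5'→3' is the reverse complement: CGGTGCTGGGACGTTGCC.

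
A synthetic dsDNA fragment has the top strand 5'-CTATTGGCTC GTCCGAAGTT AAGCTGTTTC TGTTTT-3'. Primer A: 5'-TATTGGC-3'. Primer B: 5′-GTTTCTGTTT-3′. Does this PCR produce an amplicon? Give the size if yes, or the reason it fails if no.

Primer A (TATTGGC) matches the top strand at positions 2–8 (3' end points downstream).
Primer B (GTTTCTGTTT) also matches the top strand directly, at positions 26–35 — its reverse complement AAACAGAAAC is not present.
Both primers anneal to the bottom strand with 3' ends pointing the same way, so neither can prime synthesis back toward the other.

No product — both primers anneal to the same strand and extend in the same direction.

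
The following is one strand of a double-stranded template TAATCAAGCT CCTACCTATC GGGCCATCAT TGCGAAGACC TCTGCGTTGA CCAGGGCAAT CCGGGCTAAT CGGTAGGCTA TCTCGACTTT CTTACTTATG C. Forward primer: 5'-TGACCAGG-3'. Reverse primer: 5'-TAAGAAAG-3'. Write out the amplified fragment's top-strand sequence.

5'-TGACCAGGGCAATCCGGGCTAATCGGTAGGCTATCTCGACTTTCTTA-3'

Forward primer TGACCAGG is found on the top strand at positions 48–55.
Reverse complement of the reverse primer: CTTTCTTA. This occurs on the top strand at positions 87–94.
The product is the template from position 48 through 94 (47 bp).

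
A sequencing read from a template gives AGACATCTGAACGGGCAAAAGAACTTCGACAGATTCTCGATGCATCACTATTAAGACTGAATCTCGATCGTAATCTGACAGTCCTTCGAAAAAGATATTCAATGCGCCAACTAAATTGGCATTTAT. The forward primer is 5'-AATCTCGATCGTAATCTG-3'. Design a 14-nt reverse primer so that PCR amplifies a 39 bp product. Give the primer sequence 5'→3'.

5'-ATATCTTTTTCGAA-3'

The forward primer binds at positions 60–77, so a 39 bp product ends at position 60 + 39 − 1 = 98.
The reverse primer anneals to the top strand over positions 85–98, i.e. to TTCGAAAAAGATAT.
Its sequence written 5'→3' is the reverse complement: ATATCTTTTTCGAA.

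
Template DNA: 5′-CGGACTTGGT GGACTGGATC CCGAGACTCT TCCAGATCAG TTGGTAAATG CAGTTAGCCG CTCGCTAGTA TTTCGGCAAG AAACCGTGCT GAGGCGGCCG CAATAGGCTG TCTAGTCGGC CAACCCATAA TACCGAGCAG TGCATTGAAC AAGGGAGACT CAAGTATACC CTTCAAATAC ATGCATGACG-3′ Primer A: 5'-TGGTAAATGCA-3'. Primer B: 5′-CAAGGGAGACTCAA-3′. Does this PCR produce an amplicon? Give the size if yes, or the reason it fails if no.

No product — both primers anneal to the same strand and extend in the same direction.

Primer A (TGGTAAATGCA) matches the top strand at positions 42–52 (3' end points downstream).
Primer B (CAAGGGAGACTCAA) also matches the top strand directly, at positions 150–163 — its reverse complement TTGAGTCTCCCTTG is not present.
Both primers anneal to the bottom strand with 3' ends pointing the same way, so neither can prime synthesis back toward the other.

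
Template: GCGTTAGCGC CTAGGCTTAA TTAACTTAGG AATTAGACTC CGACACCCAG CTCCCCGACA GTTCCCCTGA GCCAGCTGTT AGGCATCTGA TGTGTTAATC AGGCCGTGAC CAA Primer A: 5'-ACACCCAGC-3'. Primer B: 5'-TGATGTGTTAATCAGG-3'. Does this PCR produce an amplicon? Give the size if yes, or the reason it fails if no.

Primer A (ACACCCAGC) matches the top strand at positions 43–51 (3' end points downstream).
Primer B (TGATGTGTTAATCAGG) also matches the top strand directly, at positions 88–103 — its reverse complement CCTGATTAACACATCA is not present.
Both primers anneal to the bottom strand with 3' ends pointing the same way, so neither can prime synthesis back toward the other.

No product — both primers anneal to the same strand and extend in the same direction.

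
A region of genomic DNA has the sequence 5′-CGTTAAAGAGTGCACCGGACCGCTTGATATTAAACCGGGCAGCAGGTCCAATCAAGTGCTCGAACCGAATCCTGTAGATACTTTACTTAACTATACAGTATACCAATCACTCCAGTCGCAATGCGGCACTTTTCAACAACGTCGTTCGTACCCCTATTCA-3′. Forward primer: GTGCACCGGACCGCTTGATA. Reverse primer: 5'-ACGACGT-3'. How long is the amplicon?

Forward primer GTGCACCGGACCGCTTGATA is found on the top strand at positions 10–29.
The reverse primer's reverse complement is ACGTCGT, which matches the template at positions 139–145.
Amplicon spans positions 10–145: 136 bp.

136 bp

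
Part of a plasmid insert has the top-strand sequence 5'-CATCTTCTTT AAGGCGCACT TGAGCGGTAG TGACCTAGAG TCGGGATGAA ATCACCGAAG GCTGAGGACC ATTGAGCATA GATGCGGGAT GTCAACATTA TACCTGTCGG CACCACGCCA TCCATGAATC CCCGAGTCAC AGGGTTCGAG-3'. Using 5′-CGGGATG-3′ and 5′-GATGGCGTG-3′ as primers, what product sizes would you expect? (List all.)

The forward primer CGGGATG matches the top strand at positions 42–48, 85–91.
The reverse primer's reverse complement is CACGCCATC, matching at positions 114–122.
Each forward site pairs with the reverse site to give a product ending at position 122: sizes 81, 38 bp.

81 bp, 38 bp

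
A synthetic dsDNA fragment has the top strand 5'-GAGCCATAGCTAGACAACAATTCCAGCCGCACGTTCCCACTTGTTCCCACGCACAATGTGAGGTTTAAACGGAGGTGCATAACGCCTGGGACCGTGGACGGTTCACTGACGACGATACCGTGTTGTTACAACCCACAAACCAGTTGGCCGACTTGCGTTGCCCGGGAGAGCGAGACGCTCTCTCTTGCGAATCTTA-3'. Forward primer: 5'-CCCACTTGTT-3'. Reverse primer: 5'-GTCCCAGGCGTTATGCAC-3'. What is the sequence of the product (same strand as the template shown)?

Scanning the template, CCCACTTGTT occurs at positions 36–45; this primer anneals to the bottom strand there with its 3' end pointing downstream.
The reverse primer's reverse complement is GTGCATAACGCCTGGGAC, which matches the template at positions 75–92.
The product is the template from position 36 through 92 (57 bp).

5'-CCCACTTGTTCCCACGCACAATGTGAGGTTTAAACGGAGGTGCATAACGCCTGGGAC-3'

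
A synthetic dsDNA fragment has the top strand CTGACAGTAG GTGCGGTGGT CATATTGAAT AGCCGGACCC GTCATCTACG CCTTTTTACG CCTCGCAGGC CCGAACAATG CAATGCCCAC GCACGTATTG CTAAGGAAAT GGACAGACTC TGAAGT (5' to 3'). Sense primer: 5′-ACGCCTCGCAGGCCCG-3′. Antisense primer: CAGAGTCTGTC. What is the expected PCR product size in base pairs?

Scanning the template, ACGCCTCGCAGGCCCG occurs at positions 58–73; this primer anneals to the bottom strand there with its 3' end pointing downstream.
The reverse primer's reverse complement is GACAGACTCTG, which matches the template at positions 112–122.
Product length = (reverse-primer end) − (forward-primer start) + 1 = 122 − 58 + 1 = 65 bp.

65 bp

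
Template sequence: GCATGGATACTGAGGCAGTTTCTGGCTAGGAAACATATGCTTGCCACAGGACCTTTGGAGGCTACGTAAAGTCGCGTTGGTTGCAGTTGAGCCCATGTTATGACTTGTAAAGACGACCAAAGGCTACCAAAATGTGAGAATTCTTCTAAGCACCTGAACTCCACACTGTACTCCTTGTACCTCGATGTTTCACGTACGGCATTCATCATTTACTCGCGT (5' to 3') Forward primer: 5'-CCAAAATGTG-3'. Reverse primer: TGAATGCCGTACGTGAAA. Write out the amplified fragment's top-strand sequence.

5'-CCAAAATGTGAGAATTCTTCTAAGCACCTGAACTCCACACTGTACTCCTTGTACCTCGATGTTTCACGTACGGCATTCA-3'

Scanning the template, CCAAAATGTG occurs at positions 127–136; this primer anneals to the bottom strand there with its 3' end pointing downstream.
The reverse primer's reverse complement is TTTCACGTACGGCATTCA, which matches the template at positions 188–205.
The product is the template from position 127 through 205 (79 bp).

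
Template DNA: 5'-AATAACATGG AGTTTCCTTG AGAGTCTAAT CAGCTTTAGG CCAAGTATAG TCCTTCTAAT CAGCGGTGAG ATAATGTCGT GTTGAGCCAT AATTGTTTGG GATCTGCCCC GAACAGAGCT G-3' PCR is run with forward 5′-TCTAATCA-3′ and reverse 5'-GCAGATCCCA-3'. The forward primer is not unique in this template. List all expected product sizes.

The forward primer TCTAATCA matches the top strand at positions 25–32, 55–62.
The reverse primer's reverse complement is TGGGATCTGC, matching at positions 98–107.
Each forward site pairs with the reverse site to give a product ending at position 107: sizes 83, 53 bp.

83 bp, 53 bp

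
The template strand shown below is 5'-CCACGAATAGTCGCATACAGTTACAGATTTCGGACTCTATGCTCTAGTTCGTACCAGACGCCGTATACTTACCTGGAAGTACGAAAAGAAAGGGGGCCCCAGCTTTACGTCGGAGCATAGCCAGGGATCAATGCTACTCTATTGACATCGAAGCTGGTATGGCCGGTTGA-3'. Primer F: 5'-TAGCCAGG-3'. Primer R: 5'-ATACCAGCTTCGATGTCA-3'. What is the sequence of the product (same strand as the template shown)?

5'-TAGCCAGGGATCAATGCTACTCTATTGACATCGAAGCTGGTAT-3'

Scanning the template, TAGCCAGG occurs at positions 118–125; this primer anneals to the bottom strand there with its 3' end pointing downstream.
The reverse primer's reverse complement is TGACATCGAAGCTGGTAT, which matches the template at positions 143–160.
The product is the template from position 118 through 160 (43 bp).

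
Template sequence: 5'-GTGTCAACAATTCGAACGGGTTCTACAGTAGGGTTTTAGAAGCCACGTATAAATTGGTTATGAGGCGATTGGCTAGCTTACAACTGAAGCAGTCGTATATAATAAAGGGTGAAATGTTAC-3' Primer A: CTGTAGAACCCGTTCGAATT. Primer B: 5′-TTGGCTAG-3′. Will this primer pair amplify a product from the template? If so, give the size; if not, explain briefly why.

No product — the primers' 3' ends point away from each other.

Primer A (CTGTAGAACCCGTTCGAATT) has reverse complement AATTCGAACGGGTTCTACAG, which matches the top strand at positions 9–28; primer A anneals to the top strand there with its 3' end pointing upstream toward position 9.
Primer B (TTGGCTAG) matches the top strand directly at positions 69–76; it anneals to the bottom strand with its 3' end pointing downstream toward position 76.
The 3' ends diverge (primer A extends toward position 1, primer B toward position 120), so the primers never converge on a shared product.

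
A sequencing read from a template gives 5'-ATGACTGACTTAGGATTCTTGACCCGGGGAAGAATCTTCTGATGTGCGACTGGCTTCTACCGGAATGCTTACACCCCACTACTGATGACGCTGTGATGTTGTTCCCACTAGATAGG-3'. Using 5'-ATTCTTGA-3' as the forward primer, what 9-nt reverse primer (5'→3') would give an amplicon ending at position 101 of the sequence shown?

The forward primer binds at positions 15–22; the product's 3' end on the top strand is position 101.
The reverse primer anneals to the top strand over positions 93–101, i.e. to GTGATGTTG.
Its sequence written 5'→3' is the reverse complement: CAACATCAC.

5'-CAACATCAC-3'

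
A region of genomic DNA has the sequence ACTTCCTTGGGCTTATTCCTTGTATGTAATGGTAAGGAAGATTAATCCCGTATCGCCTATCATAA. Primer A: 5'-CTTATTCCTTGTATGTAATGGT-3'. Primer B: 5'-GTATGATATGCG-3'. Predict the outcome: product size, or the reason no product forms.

No product — primer B has no binding site in the template.

Primer B (GTATGATATGCG) does not match the top strand, and its reverse complement CGCATATCATAC does not match either.
With no annealing site for primer B, no amplification occurs.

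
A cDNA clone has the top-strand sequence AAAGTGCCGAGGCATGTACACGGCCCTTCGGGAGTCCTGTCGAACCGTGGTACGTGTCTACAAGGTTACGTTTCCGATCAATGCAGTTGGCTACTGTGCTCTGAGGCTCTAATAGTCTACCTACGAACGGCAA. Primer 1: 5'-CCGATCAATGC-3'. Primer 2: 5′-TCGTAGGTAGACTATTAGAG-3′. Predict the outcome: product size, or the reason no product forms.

Primer 1 (CCGATCAATGC) matches the top strand at positions 74–84; it acts as a forward primer.
Primer 2's reverse complement is CTCTAATAGTCTACCTACGA, matching the top strand at positions 107–126; it acts as a reverse primer.
The 3' ends face each other across positions 74–126, giving a 53 bp product.

Yes — a 53 bp product.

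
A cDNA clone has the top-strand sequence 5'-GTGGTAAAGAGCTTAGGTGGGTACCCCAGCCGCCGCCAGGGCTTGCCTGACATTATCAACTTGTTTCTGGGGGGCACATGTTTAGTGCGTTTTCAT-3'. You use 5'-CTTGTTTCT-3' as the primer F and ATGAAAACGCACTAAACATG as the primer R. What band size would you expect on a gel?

The forward primer matches the template at positions 60–68.
Taking the reverse complement of ATGAAAACGCACTAAACATG gives CATGTTTAGTGCGTTTTCAT, found at positions 77–96 on the template; the primer anneals here to the top strand with its 3' end pointing upstream.
The product runs from position 60 to position 96, so its length is 96 − 60 + 1 = 37 bp.

37 bp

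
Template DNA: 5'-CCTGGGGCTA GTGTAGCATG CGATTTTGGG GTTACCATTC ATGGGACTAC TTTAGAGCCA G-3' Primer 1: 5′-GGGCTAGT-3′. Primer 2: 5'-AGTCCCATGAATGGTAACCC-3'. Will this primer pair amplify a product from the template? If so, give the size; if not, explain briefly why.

Primer 1 (GGGCTAGT) matches the top strand at positions 5–12; it acts as a forward primer.
Primer 2's reverse complement is GGGTTACCATTCATGGGACT, matching the top strand at positions 29–48; it acts as a reverse primer.
The 3' ends face each other across positions 5–48, giving a 44 bp product.

Yes — a 44 bp product.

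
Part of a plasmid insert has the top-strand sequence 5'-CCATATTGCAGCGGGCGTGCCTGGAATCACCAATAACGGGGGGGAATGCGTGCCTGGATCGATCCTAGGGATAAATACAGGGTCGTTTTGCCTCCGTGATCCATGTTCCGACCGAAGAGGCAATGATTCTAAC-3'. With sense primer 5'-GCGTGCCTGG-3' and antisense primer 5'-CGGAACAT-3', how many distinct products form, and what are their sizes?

The forward primer GCGTGCCTGG matches the top strand at positions 15–24, 48–57.
The reverse primer's reverse complement is ATGTTCCG, matching at positions 103–110.
Each forward site pairs with the reverse site to give a product ending at position 110: sizes 96, 63 bp.

Two products: 96 bp, 63 bp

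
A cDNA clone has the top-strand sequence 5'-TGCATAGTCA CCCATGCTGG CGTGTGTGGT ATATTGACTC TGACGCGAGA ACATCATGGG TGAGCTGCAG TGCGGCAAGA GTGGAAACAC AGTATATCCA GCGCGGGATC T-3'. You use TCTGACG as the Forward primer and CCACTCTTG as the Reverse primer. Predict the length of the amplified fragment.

46 bp

The forward primer matches the template at positions 39–45.
Taking the reverse complement of CCACTCTTG gives CAAGAGTGG, found at positions 76–84 on the template; the primer anneals here to the top strand with its 3' end pointing upstream.
Product length = (reverse-primer end) − (forward-primer start) + 1 = 84 − 39 + 1 = 46 bp.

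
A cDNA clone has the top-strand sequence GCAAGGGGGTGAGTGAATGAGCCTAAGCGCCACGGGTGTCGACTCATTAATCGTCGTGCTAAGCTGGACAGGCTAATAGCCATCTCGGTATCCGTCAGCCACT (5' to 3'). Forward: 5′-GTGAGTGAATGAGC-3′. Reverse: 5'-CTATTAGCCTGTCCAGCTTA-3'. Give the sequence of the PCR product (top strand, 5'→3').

Forward primer GTGAGTGAATGAGC is found on the top strand at positions 9–22.
Taking the reverse complement of CTATTAGCCTGTCCAGCTTA gives TAAGCTGGACAGGCTAATAG, found at positions 60–79 on the template; the primer anneals here to the top strand with its 3' end pointing upstream.
The product is the template from position 9 through 79 (71 bp).

5'-GTGAGTGAATGAGCCTAAGCGCCACGGGTGTCGACTCATTAATCGTCGTGCTAAGCTGGACAGGCTAATAG-3'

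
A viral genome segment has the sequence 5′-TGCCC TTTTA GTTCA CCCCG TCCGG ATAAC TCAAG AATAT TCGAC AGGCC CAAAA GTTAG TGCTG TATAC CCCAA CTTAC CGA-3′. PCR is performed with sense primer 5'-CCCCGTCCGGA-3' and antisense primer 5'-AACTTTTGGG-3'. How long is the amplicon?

43 bp

Forward primer CCCCGTCCGGA is found on the top strand at positions 16–26.
Reverse complement of the reverse primer: CCCAAAAGTT. This occurs on the top strand at positions 49–58.
The product runs from position 16 to position 58, so its length is 58 − 16 + 1 = 43 bp.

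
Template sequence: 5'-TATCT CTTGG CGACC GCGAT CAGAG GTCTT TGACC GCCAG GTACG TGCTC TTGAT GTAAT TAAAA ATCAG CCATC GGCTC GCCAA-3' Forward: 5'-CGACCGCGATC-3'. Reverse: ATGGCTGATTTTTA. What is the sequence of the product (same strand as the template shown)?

Scanning the template, CGACCGCGATC occurs at positions 11–21; this primer anneals to the bottom strand there with its 3' end pointing downstream.
Reverse complement of the reverse primer: TAAAAATCAGCCAT. This occurs on the top strand at positions 61–74.
The product is the template from position 11 through 74 (64 bp).

5'-CGACCGCGATCAGAGGTCTTTGACCGCCAGGTACGTGCTCTTGATGTAATTAAAAATCAGCCAT-3'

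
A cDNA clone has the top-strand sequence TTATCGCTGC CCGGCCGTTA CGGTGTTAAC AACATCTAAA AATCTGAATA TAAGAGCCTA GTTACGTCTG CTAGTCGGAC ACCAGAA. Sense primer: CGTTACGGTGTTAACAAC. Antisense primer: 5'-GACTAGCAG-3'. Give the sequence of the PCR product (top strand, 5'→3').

5'-CGTTACGGTGTTAACAACATCTAAAAATCTGAATATAAGAGCCTAGTTACGTCTGCTAGTC-3'

Forward primer CGTTACGGTGTTAACAAC is found on the top strand at positions 16–33.
Taking the reverse complement of GACTAGCAG gives CTGCTAGTC, found at positions 68–76 on the template; the primer anneals here to the top strand with its 3' end pointing upstream.
The product is the template from position 16 through 76 (61 bp).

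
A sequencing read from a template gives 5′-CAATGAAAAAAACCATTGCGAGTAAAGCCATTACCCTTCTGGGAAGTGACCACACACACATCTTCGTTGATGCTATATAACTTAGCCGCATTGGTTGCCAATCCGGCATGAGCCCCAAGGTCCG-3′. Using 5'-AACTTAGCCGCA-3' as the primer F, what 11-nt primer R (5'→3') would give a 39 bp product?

The forward primer binds at positions 79–90, so a 39 bp product ends at position 79 + 39 − 1 = 117.
The reverse primer anneals to the top strand over positions 107–117, i.e. to CATGAGCCCCA.
Its sequence written 5'→3' is the reverse complement: TGGGGCTCATG.

5'-TGGGGCTCATG-3'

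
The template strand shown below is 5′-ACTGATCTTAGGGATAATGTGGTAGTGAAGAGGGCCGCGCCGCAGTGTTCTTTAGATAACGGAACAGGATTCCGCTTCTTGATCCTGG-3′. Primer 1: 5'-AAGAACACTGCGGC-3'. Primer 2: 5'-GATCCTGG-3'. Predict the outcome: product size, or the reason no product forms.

No product — the primers' 3' ends point away from each other.

Primer 1 (AAGAACACTGCGGC) has reverse complement GCCGCAGTGTTCTT, which matches the top strand at positions 39–52; primer 1 anneals to the top strand there with its 3' end pointing upstream toward position 39.
Primer 2 (GATCCTGG) matches the top strand directly at positions 81–88; it anneals to the bottom strand with its 3' end pointing downstream toward position 88.
The 3' ends diverge (primer 1 extends toward position 1, primer 2 toward position 88), so the primers never converge on a shared product.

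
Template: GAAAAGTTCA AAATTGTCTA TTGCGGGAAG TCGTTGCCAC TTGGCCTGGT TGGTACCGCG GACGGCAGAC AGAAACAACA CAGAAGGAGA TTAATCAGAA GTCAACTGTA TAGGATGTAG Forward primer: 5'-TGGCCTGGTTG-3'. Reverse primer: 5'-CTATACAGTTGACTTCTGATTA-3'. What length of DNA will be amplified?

Forward primer TGGCCTGGTTG is found on the top strand at positions 42–52.
The reverse primer's reverse complement is TAATCAGAAGTCAACTGTATAG, which matches the template at positions 92–113.
Product length = (reverse-primer end) − (forward-primer start) + 1 = 113 − 42 + 1 = 72 bp.

72 bp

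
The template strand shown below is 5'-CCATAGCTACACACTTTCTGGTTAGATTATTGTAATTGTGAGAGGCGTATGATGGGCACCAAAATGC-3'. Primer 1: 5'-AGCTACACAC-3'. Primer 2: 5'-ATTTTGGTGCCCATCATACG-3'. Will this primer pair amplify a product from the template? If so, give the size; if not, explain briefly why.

Primer 1 (AGCTACACAC) matches the top strand at positions 5–14; it acts as a forward primer.
Primer 2's reverse complement is CGTATGATGGGCACCAAAAT, matching the top strand at positions 46–65; it acts as a reverse primer.
The 3' ends face each other across positions 5–65, giving a 61 bp product.

Yes — a 61 bp product.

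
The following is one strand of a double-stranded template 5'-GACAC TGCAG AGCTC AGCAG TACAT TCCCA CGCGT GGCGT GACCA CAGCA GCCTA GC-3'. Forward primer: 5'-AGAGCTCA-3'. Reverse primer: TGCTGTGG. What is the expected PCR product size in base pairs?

Forward primer AGAGCTCA is found on the top strand at positions 9–16.
The reverse primer's reverse complement is CCACAGCA, which matches the template at positions 43–50.
Product length = (reverse-primer end) − (forward-primer start) + 1 = 50 − 9 + 1 = 42 bp.

42 bp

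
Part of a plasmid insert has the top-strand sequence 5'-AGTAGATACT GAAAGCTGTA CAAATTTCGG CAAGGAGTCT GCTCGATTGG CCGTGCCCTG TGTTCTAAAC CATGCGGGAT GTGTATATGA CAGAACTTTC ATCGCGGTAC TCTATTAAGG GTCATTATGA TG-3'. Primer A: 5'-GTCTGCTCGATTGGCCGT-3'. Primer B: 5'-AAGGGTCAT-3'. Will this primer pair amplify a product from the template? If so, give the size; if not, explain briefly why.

No product — both primers anneal to the same strand and extend in the same direction.

Primer A (GTCTGCTCGATTGGCCGT) matches the top strand at positions 37–54 (3' end points downstream).
Primer B (AAGGGTCAT) also matches the top strand directly, at positions 117–125 — its reverse complement ATGACCCTT is not present.
Both primers anneal to the bottom strand with 3' ends pointing the same way, so neither can prime synthesis back toward the other.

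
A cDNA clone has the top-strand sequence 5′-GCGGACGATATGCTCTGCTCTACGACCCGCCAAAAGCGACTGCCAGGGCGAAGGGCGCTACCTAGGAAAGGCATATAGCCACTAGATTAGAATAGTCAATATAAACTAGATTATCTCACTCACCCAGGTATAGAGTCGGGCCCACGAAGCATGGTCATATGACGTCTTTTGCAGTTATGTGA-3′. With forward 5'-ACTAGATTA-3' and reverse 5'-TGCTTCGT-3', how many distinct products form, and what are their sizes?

Two products: 71 bp, 47 bp

The forward primer ACTAGATTA matches the top strand at positions 81–89, 105–113.
The reverse primer's reverse complement is ACGAAGCA, matching at positions 144–151.
Each forward site pairs with the reverse site to give a product ending at position 151: sizes 71, 47 bp.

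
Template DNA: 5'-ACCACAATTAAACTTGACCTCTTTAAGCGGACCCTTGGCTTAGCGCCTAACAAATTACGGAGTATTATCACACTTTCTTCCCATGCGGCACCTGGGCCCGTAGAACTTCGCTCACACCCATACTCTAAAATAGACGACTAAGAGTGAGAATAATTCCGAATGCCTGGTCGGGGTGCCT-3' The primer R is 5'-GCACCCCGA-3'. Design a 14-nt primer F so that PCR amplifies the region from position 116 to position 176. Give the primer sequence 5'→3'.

The reverse primer's reverse complement TCGGGGTGC matches the template at positions 168–176; the product starts at position 116.
The forward primer is identical to the top strand over positions 116–129: ACCCATACTCTAAA.

5'-ACCCATACTCTAAA-3'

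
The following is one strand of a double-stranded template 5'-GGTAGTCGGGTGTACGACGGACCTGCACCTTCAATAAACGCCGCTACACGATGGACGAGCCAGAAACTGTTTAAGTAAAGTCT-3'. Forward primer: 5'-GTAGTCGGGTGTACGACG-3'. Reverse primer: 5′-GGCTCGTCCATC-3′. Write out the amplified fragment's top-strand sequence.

Forward primer GTAGTCGGGTGTACGACG is found on the top strand at positions 2–19.
Taking the reverse complement of GGCTCGTCCATC gives GATGGACGAGCC, found at positions 50–61 on the template; the primer anneals here to the top strand with its 3' end pointing upstream.
The product is the template from position 2 through 61 (60 bp).

5'-GTAGTCGGGTGTACGACGGACCTGCACCTTCAATAAACGCCGCTACACGATGGACGAGCC-3'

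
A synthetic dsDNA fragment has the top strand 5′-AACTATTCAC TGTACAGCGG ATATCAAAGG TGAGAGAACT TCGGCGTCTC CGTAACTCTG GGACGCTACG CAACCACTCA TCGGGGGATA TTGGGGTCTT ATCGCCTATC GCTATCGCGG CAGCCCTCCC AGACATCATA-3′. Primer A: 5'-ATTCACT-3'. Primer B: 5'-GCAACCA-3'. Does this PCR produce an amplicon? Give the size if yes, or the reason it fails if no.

No product — both primers anneal to the same strand and extend in the same direction.

Primer A (ATTCACT) matches the top strand at positions 5–11 (3' end points downstream).
Primer B (GCAACCA) also matches the top strand directly, at positions 70–76 — its reverse complement TGGTTGC is not present.
Both primers anneal to the bottom strand with 3' ends pointing the same way, so neither can prime synthesis back toward the other.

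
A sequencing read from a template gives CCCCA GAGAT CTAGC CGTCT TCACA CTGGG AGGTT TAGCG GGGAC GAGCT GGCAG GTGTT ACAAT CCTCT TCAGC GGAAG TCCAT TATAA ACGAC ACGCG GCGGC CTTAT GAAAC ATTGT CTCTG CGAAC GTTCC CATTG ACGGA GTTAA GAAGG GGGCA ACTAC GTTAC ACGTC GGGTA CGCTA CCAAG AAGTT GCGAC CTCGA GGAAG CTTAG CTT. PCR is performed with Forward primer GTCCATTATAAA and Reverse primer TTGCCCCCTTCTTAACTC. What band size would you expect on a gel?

Forward primer GTCCATTATAAA is found on the top strand at positions 80–91.
Taking the reverse complement of TTGCCCCCTTCTTAACTC gives GAGTTAAGAAGGGGGCAA, found at positions 144–161 on the template; the primer anneals here to the top strand with its 3' end pointing upstream.
Product length = (reverse-primer end) − (forward-primer start) + 1 = 161 − 80 + 1 = 82 bp.

82 bp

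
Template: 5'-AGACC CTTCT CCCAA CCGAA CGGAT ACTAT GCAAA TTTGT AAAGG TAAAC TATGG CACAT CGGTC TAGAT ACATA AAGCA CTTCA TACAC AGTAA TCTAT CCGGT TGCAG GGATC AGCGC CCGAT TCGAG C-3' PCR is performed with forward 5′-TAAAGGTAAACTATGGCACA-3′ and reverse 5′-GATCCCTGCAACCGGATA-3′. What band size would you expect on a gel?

Forward primer TAAAGGTAAACTATGGCACA is found on the top strand at positions 40–59.
Taking the reverse complement of GATCCCTGCAACCGGATA gives TATCCGGTTGCAGGGATC, found at positions 98–115 on the template; the primer anneals here to the top strand with its 3' end pointing upstream.
Product length = (reverse-primer end) − (forward-primer start) + 1 = 115 − 40 + 1 = 76 bp.

76 bp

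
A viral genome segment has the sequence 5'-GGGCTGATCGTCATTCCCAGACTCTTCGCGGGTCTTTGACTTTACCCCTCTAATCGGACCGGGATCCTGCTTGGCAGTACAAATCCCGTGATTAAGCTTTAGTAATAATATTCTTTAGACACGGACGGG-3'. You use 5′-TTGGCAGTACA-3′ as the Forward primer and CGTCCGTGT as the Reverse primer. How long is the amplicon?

57 bp

The forward primer matches the template at positions 71–81.
Taking the reverse complement of CGTCCGTGT gives ACACGGACG, found at positions 119–127 on the template; the primer anneals here to the top strand with its 3' end pointing upstream.
Product length = (reverse-primer end) − (forward-primer start) + 1 = 127 − 71 + 1 = 57 bp.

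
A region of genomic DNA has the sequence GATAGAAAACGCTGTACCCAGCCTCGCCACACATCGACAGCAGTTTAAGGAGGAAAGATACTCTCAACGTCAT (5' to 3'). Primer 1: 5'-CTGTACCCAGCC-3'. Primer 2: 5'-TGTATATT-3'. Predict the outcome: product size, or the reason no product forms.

No product — primer 2 has no binding site in the template.

Primer 2 (TGTATATT) does not match the top strand, and its reverse complement AATATACA does not match either.
With no annealing site for primer 2, no amplification occurs.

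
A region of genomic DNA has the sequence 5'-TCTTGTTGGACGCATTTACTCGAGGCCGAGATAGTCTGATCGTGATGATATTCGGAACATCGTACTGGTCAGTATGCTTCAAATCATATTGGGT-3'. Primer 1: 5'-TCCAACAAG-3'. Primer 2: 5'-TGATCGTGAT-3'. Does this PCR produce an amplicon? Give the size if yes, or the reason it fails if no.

No product — the primers' 3' ends point away from each other.

Primer 1 (TCCAACAAG) has reverse complement CTTGTTGGA, which matches the top strand at positions 2–10; primer 1 anneals to the top strand there with its 3' end pointing upstream toward position 2.
Primer 2 (TGATCGTGAT) matches the top strand directly at positions 37–46; it anneals to the bottom strand with its 3' end pointing downstream toward position 46.
The 3' ends diverge (primer 1 extends toward position 1, primer 2 toward position 94), so the primers never converge on a shared product.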